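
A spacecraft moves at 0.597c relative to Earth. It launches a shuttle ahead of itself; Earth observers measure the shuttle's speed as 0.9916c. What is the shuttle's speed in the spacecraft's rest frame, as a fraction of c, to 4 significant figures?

Inverse velocity addition: u' = (u − v)/(1 − uv/c²)
= (0.9916 − 0.597)/(1 − 0.9916×0.597) = 0.3946/0.408015 = 0.9671

u' ≈ 0.9671c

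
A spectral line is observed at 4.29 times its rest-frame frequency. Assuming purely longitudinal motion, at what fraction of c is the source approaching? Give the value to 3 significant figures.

β ≈ 0.897

f_obs/f_src = √((1+β)/(1−β)) = 4.29  ⇒  (1+β)/(1−β) = 18.404
β = |1 − D²|/(1 + D²) = |1 − 18.404|/(1 + 18.404) = 0.897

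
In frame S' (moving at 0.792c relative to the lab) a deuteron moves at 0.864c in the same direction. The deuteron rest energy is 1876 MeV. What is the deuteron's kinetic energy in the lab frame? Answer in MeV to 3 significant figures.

u_lab = (0.864 + 0.792)/(1 + 0.864×0.792) = 0.983205
γ = 1/√(1 − 0.983205²) = 5.4793
K = (γ − 1)m₀c² = (5.4793 − 1) × 1876 = 4.4793 × 1876 = 8400 MeV

K ≈ 8400 MeV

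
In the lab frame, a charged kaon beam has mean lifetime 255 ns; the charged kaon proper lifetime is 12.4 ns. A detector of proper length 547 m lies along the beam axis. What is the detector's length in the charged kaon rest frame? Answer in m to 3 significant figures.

L ≈ 26.6 m

Time dilation ⇒ γ = Δt/τ₀ = 255/12.4 = 20.565
Length contraction: L = L₀/γ = 547/20.565 = 26.6 m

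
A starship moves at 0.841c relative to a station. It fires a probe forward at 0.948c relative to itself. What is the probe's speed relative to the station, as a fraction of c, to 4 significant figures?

Relativistic velocity addition: u = (u' + v)/(1 + u'v/c²)
= (0.948 + 0.841)/(1 + 0.948×0.841) = 1.789/1.79727 = 0.9954

u ≈ 0.9954c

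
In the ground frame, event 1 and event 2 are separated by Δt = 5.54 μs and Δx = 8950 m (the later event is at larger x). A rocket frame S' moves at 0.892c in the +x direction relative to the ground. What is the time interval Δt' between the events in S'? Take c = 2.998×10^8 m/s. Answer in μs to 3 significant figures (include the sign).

γ = 1/√(1 − 0.892²) = 2.2122
Δt' = γ(Δt − vΔx/c²) = 2.2122 × (5.54 μs − 0.892×8950 m / (2.998×10^8 m/s))
= 2.2122 × (-21.089 μs) = -46.7 μs

Δt' ≈ -46.7 μs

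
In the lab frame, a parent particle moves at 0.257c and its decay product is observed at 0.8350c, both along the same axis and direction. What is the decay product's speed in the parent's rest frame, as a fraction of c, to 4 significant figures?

u' ≈ 0.7359c

Inverse velocity addition: u' = (u − v)/(1 − uv/c²)
= (0.8350 − 0.257)/(1 − 0.8350×0.257) = 0.5780/0.785405 = 0.7359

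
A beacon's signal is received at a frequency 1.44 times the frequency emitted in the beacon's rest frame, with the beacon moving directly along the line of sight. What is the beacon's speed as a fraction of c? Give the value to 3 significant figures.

β ≈ 0.349

f_obs/f_src = √((1+β)/(1−β)) = 1.44  ⇒  (1+β)/(1−β) = 2.0736
β = |1 − D²|/(1 + D²) = |1 − 2.0736|/(1 + 2.0736) = 0.349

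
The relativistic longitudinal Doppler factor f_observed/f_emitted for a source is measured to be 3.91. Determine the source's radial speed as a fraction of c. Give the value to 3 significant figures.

f_obs/f_src = √((1+β)/(1−β)) = 3.91  ⇒  (1+β)/(1−β) = 15.288
β = |1 − D²|/(1 + D²) = |1 − 15.288|/(1 + 15.288) = 0.877

β ≈ 0.877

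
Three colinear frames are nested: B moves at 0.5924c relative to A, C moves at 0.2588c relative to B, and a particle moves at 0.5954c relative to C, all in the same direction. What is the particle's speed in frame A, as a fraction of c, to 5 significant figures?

Compose boost 2: (0.2588 + 0.5924)/(1 + 0.2588×0.5924) = 0.85120/1.153313 = 0.7380476
Compose boost 3: (0.5954 + 0.7380476)/(1 + 0.5954×0.7380476) = 1.333448/1.439434 = 0.92637

u ≈ 0.92637c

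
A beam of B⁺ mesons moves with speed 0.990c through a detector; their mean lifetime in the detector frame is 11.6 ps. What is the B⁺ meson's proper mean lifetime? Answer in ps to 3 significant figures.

γ = 1/√(1 − 0.990²) = 7.0888
Proper time: τ₀ = Δt/γ = 11.6/7.0888 = 1.64 ps

τ₀ ≈ 1.64 ps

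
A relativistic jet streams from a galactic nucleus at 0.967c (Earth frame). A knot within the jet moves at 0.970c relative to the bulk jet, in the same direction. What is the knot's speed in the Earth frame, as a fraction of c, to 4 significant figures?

Relativistic velocity addition: u = (u' + v)/(1 + u'v/c²)
= (0.970 + 0.967)/(1 + 0.970×0.967) = 1.937/1.93799 = 0.9995

u ≈ 0.9995c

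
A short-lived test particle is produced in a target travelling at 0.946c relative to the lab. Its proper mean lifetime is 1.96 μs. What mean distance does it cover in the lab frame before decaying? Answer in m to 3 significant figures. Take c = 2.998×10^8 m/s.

γ = 1/√(1 − 0.946²) = 3.0848
Dilated lifetime: Δt = γτ₀ = 3.0848 × 1.96 μs = 6.0463 μs
d = vΔt = 0.946c × 6.0463 μs = 2.8361×10^8 m/s × 6.0463×10^-6 s = 1710 m

d ≈ 1710 m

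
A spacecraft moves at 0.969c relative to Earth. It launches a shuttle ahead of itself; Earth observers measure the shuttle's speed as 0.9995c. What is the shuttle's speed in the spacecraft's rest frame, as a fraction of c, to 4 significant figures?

u' ≈ 0.9687c

Inverse velocity addition: u' = (u − v)/(1 − uv/c²)
= (0.9995 − 0.969)/(1 − 0.9995×0.969) = 0.03050/0.0314845 = 0.9687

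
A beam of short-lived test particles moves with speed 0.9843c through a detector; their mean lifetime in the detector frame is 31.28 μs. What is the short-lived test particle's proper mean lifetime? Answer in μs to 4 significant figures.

τ₀ ≈ 5.521 μs

γ = 1/√(1 − 0.9843²) = 5.66561
Proper time: τ₀ = Δt/γ = 31.28/5.66561 = 5.521 μs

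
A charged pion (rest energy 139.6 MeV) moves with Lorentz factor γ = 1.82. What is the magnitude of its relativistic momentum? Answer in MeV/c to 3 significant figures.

β = √(1 − 1/γ²) = √(1 − 1/1.82²) = 0.83553
p = γβm₀c = 1.82 × 0.83553 × 139.6 MeV/c = 212 MeV/c

p ≈ 212 MeV/c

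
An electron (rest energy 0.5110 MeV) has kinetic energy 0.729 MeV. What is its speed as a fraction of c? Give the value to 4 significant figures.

β ≈ 0.9111

γ = 1 + K/(m₀c²) = 1 + 0.729/0.5110 = 2.42661
β = √(1 − 1/γ²) = 0.9111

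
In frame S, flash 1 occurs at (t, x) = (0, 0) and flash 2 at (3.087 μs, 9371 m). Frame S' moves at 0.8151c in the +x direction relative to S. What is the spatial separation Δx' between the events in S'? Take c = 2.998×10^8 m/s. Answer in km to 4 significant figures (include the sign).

Δx' ≈ 14.87 km

γ = 1/√(1 − 0.8151²) = 1.72616
Δx' = γ(Δx − vΔt) = 1.72616 × (9371 m − 0.8151×(2.998×10^8 m/s)×3.087×10^-6 s)
= 1.72616 × (8616.64 m) = 14.87 km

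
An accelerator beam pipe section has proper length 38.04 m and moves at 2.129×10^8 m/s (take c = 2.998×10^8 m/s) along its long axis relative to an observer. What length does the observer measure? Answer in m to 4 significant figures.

L ≈ 26.78 m

β = v/c = 2.129×10^8 / 2.998×10^8 = 0.710140
γ = 1/√(1 − 0.710140²) = 1.42033
Length contraction: L = L₀/γ = 38.04/1.42033 = 26.78 m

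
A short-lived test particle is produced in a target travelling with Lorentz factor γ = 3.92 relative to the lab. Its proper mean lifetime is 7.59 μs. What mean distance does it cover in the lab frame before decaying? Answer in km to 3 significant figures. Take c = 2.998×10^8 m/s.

d ≈ 8.62 km

β = √(1 − 1/γ²) = √(1 − 1/3.92²) = 0.96691
Dilated lifetime: Δt = γτ₀ = 3.92 × 7.59 μs = 29.753 μs
d = vΔt = 0.96691c × 29.753 μs = 2.8988×10^8 m/s × 2.9753×10^-5 s = 8.62 km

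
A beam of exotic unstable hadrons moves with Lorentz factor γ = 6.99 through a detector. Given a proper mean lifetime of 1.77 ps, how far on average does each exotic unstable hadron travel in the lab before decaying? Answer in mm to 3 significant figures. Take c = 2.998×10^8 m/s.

β = √(1 − 1/γ²) = √(1 − 1/6.99²) = 0.98971
Dilated lifetime: Δt = γτ₀ = 6.99 × 1.77 ps = 12.372 ps
d = vΔt = 0.98971c × 12.372 ps = 2.9672×10^8 m/s × 1.2372×10^-11 s = 3.67 mm

d ≈ 3.67 mm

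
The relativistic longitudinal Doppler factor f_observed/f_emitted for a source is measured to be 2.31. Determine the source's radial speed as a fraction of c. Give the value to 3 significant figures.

β ≈ 0.684

f_obs/f_src = √((1+β)/(1−β)) = 2.31  ⇒  (1+β)/(1−β) = 5.3361
β = |1 − D²|/(1 + D²) = |1 − 5.3361|/(1 + 5.3361) = 0.684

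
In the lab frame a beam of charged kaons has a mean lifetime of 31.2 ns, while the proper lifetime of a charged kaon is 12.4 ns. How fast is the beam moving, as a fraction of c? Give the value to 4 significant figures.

γ = Δt/τ₀ = 31.2/12.4 = 2.51613
β = √(1 − 1/γ²) = √(1 − 1/2.51613²) = 0.9176

β ≈ 0.9176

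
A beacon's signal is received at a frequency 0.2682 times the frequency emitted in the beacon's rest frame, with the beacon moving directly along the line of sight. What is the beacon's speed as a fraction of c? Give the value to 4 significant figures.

β ≈ 0.8658

f_obs/f_src = √((1−β)/(1+β)) = 0.2682  ⇒  (1−β)/(1+β) = 0.0719312
β = |1 − D²|/(1 + D²) = |1 − 0.0719312|/(1 + 0.0719312) = 0.8658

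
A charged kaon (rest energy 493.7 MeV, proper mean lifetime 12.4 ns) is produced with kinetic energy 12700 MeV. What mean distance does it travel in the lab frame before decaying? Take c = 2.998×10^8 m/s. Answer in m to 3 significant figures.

d ≈ 99.3 m

γ = 1 + K/(m₀c²) = 1 + 12700/493.7 = 26.724
β = √(1 − 1/γ²) = 0.99930
Dilated lifetime: γτ₀ = 26.724 × 12.4 ns = 331.38 ns
d = βc·γτ₀ = 0.99930 × (2.998×10^8 m/s) × 3.3138×10^-7 s = 99.3 m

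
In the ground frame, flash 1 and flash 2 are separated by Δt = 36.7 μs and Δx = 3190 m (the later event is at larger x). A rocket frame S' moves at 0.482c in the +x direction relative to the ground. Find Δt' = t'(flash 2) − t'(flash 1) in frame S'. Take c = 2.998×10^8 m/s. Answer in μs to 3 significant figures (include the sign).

Δt' ≈ 36.0 μs

γ = 1/√(1 − 0.482²) = 1.1413
Δt' = γ(Δt − vΔx/c²) = 1.1413 × (36.7 μs − 0.482×3190 m / (2.998×10^8 m/s))
= 1.1413 × (31.571 μs) = 36.0 μs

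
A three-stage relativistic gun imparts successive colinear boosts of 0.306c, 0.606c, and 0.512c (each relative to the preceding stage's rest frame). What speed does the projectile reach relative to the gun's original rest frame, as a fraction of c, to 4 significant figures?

u ≈ 0.9192c

Compose boost 2: (0.606 + 0.306)/(1 + 0.606×0.306) = 0.9120/1.18544 = 0.769337
Compose boost 3: (0.512 + 0.769337)/(1 + 0.512×0.769337) = 1.28134/1.39390 = 0.9192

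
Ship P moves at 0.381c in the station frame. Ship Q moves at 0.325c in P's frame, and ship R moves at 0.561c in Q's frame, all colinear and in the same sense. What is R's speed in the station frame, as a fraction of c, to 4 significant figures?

u ≈ 0.8793c

Compose boost 2: (0.325 + 0.381)/(1 + 0.325×0.381) = 0.7060/1.12383 = 0.628212
Compose boost 3: (0.561 + 0.628212)/(1 + 0.561×0.628212) = 1.18921/1.35243 = 0.8793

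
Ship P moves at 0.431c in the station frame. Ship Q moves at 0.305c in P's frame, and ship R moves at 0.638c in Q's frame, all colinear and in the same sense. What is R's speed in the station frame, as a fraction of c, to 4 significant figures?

u ≈ 0.9106c

Compose boost 2: (0.305 + 0.431)/(1 + 0.305×0.431) = 0.7360/1.13145 = 0.650490
Compose boost 3: (0.638 + 0.650490)/(1 + 0.638×0.650490) = 1.28849/1.41501 = 0.9106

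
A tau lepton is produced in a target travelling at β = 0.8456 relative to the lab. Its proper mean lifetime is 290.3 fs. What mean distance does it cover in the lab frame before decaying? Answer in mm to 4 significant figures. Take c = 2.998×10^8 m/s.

γ = 1/√(1 − 0.8456²) = 1.87330
Dilated lifetime: Δt = γτ₀ = 1.87330 × 290.3 fs = 543.819 fs
d = vΔt = 0.8456c × 543.819 fs = 2.53511×10^8 m/s × 5.43819×10^-13 s = 0.1379 mm

d ≈ 0.1379 mm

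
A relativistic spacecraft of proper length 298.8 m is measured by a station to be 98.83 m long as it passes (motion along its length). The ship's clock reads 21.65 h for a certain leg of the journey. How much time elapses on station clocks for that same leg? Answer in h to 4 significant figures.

Δt ≈ 65.46 h

Length contraction ⇒ γ = L₀/L = 298.8/98.83 = 3.02337
Time dilation: Δt = γτ₀ = 3.02337 × 21.65 h = 65.46 h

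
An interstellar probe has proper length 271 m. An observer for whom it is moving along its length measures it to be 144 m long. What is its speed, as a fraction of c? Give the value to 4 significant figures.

γ = L₀/L = 271/144 = 1.88194
β = √(1 − 1/γ²) = 0.8471

β ≈ 0.8471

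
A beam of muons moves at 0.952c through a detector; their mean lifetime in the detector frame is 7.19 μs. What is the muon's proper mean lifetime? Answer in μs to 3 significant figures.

γ = 1/√(1 − 0.952²) = 3.2669
Proper time: τ₀ = Δt/γ = 7.19/3.2669 = 2.20 μs

τ₀ ≈ 2.20 μs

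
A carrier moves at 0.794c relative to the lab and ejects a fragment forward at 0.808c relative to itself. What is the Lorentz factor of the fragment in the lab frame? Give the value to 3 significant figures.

γ ≈ 4.58

u_lab = (0.808 + 0.794)/(1 + 0.808×0.794) = 1.602/1.64155 = 0.975906
γ = 1/√(1 − 0.975906²) = 4.58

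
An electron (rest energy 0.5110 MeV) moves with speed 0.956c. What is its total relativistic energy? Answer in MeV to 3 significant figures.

E ≈ 1.74 MeV

γ = 1/√(1 − 0.956²) = 3.4087
E = γm₀c² = 3.4087 × 0.5110 MeV = 1.74 MeV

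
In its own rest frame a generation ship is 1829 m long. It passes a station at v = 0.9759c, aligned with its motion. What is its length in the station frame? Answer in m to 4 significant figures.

L ≈ 399.1 m

γ = 1/√(1 − 0.9759²) = 4.58257
Length contraction: L = L₀/γ = 1829/4.58257 = 399.1 m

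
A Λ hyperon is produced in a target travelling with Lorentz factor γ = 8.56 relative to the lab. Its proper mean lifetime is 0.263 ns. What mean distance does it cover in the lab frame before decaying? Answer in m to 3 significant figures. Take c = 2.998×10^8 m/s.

β = √(1 − 1/γ²) = √(1 − 1/8.56²) = 0.99315
Dilated lifetime: Δt = γτ₀ = 8.56 × 0.263 ns = 2.2513 ns
d = vΔt = 0.99315c × 2.2513 ns = 2.9775×10^8 m/s × 2.2513×10^-9 s = 0.670 m

d ≈ 0.670 m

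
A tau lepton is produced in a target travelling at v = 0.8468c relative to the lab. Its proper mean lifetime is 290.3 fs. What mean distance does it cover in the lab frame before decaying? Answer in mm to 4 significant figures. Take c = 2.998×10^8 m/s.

γ = 1/√(1 − 0.8468²) = 1.88001
Dilated lifetime: Δt = γτ₀ = 1.88001 × 290.3 fs = 545.768 fs
d = vΔt = 0.8468c × 545.768 fs = 2.53871×10^8 m/s × 5.45768×10^-13 s = 0.1386 mm

d ≈ 0.1386 mm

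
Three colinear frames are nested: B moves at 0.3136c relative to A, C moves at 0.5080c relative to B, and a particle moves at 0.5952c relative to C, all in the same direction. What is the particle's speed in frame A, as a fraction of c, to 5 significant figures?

Compose boost 2: (0.5080 + 0.3136)/(1 + 0.5080×0.3136) = 0.82160/1.159309 = 0.7086981
Compose boost 3: (0.5952 + 0.7086981)/(1 + 0.5952×0.7086981) = 1.303898/1.421817 = 0.91706

u ≈ 0.91706c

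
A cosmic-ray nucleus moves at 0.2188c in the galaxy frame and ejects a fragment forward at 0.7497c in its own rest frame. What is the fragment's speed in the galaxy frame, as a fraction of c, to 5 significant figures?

u ≈ 0.83202c

Compose boost 2: (0.7497 + 0.2188)/(1 + 0.7497×0.2188) = 0.96850/1.164034 = 0.83202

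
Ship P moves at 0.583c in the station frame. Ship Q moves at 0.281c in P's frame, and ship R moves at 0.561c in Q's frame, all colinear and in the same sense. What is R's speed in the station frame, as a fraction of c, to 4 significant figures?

u ≈ 0.9202c

Compose boost 2: (0.281 + 0.583)/(1 + 0.281×0.583) = 0.8640/1.16382 = 0.742381
Compose boost 3: (0.561 + 0.742381)/(1 + 0.561×0.742381) = 1.30338/1.41648 = 0.9202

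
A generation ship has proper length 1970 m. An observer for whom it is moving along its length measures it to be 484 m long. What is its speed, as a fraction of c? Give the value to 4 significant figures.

β ≈ 0.9693

γ = L₀/L = 1970/484 = 4.07025
β = √(1 − 1/γ²) = 0.9693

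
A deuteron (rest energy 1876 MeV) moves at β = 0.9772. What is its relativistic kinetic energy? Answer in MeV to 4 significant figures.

γ = 1/√(1 − 0.9772²) = 4.70985
K = (γ − 1)m₀c² = (4.70985 − 1) × 1876 MeV = 3.70985 × 1876 MeV = 6960 MeV

K ≈ 6960 MeV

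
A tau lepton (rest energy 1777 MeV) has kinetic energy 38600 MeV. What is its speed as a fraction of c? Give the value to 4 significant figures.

γ = 1 + K/(m₀c²) = 1 + 38600/1777 = 22.7220
β = √(1 − 1/γ²) = 0.9990

β ≈ 0.9990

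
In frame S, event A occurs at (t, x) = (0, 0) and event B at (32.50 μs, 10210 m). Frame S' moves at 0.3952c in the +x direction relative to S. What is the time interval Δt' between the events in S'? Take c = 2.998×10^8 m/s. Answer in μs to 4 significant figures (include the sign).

Δt' ≈ 20.73 μs

γ = 1/√(1 − 0.3952²) = 1.08862
Δt' = γ(Δt − vΔx/c²) = 1.08862 × (32.50 μs − 0.3952×10210 m / (2.998×10^8 m/s))
= 1.08862 × (19.0411 μs) = 20.73 μs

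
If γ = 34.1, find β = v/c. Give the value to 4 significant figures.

β ≈ 0.9996

β = √(1 − 1/γ²) = √(1 − 1/34.1²) = √(0.999140) = 0.9996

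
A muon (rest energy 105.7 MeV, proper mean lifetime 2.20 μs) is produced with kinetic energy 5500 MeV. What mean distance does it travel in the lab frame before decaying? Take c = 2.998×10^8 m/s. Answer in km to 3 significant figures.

d ≈ 35.0 km

γ = 1 + K/(m₀c²) = 1 + 5500/105.7 = 53.034
β = √(1 − 1/γ²) = 0.99982
Dilated lifetime: γτ₀ = 53.034 × 2.20 μs = 116.67 μs
d = βc·γτ₀ = 0.99982 × (2.998×10^8 m/s) × 0.00011667 s = 35.0 km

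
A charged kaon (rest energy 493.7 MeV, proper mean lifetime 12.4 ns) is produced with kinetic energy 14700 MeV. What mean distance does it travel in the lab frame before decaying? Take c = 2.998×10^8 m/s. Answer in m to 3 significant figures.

d ≈ 114 m

γ = 1 + K/(m₀c²) = 1 + 14700/493.7 = 30.775
β = √(1 − 1/γ²) = 0.99947
Dilated lifetime: γτ₀ = 30.775 × 12.4 ns = 381.61 ns
d = βc·γτ₀ = 0.99947 × (2.998×10^8 m/s) × 3.8161×10^-7 s = 114 m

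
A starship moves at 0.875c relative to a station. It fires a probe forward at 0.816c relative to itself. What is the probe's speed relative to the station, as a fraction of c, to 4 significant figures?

u ≈ 0.9866c

Relativistic velocity addition: u = (u' + v)/(1 + u'v/c²)
= (0.816 + 0.875)/(1 + 0.816×0.875) = 1.691/1.71400 = 0.9866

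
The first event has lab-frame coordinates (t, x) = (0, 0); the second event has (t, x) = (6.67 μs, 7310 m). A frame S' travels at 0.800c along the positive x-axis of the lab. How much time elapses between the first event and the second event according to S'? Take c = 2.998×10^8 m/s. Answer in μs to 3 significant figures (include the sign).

Δt' ≈ -21.4 μs

γ = 1/√(1 − 0.800²) = 1.6667
Δt' = γ(Δt − vΔx/c²) = 1.6667 × (6.67 μs − 0.800×7310 m / (2.998×10^8 m/s))
= 1.6667 × (-12.836 μs) = -21.4 μs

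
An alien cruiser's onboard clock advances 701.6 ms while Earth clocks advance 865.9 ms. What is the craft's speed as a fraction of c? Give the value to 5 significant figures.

γ = Δt/τ₀ = 865.9/701.6 = 1.234179
β = √(1 − 1/γ²) = √(1 − 1/1.234179²) = 0.58608

β ≈ 0.58608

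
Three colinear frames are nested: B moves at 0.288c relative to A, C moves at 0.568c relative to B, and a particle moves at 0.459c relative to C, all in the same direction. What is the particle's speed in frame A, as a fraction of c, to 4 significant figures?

Compose boost 2: (0.568 + 0.288)/(1 + 0.568×0.288) = 0.8560/1.16358 = 0.735658
Compose boost 3: (0.459 + 0.735658)/(1 + 0.459×0.735658) = 1.19466/1.33767 = 0.8931

u ≈ 0.8931c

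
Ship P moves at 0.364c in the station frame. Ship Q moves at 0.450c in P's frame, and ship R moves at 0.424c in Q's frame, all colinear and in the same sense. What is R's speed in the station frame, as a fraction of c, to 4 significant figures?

u ≈ 0.8665c

Compose boost 2: (0.450 + 0.364)/(1 + 0.450×0.364) = 0.8140/1.16380 = 0.699433
Compose boost 3: (0.424 + 0.699433)/(1 + 0.424×0.699433) = 1.12343/1.29656 = 0.8665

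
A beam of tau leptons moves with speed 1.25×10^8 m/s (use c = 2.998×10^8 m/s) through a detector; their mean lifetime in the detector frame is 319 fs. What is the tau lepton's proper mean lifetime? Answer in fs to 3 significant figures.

β = v/c = 1.25×10^8 / 2.998×10^8 = 0.41694
γ = 1/√(1 − 0.41694²) = 1.1002
Proper time: τ₀ = Δt/γ = 319/1.1002 = 290 fs

τ₀ ≈ 290 fs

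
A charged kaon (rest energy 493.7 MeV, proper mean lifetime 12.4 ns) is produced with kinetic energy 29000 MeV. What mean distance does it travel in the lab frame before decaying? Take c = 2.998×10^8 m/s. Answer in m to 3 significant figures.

γ = 1 + K/(m₀c²) = 1 + 29000/493.7 = 59.740
β = √(1 − 1/γ²) = 0.99986
Dilated lifetime: γτ₀ = 59.740 × 12.4 ns = 740.78 ns
d = βc·γτ₀ = 0.99986 × (2.998×10^8 m/s) × 7.4078×10^-7 s = 222 m

d ≈ 222 m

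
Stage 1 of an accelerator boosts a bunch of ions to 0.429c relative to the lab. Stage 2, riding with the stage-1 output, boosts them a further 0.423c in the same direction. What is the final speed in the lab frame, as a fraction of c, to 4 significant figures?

Compose boost 2: (0.423 + 0.429)/(1 + 0.423×0.429) = 0.8520/1.18147 = 0.7211

u ≈ 0.7211c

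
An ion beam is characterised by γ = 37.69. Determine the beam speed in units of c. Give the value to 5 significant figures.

β = √(1 − 1/γ²) = √(1 − 1/37.69²) = √(0.9992960) = 0.99965

β ≈ 0.99965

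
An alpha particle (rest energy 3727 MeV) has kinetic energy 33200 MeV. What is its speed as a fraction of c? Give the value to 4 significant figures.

β ≈ 0.9949

γ = 1 + K/(m₀c²) = 1 + 33200/3727 = 9.90797
β = √(1 − 1/γ²) = 0.9949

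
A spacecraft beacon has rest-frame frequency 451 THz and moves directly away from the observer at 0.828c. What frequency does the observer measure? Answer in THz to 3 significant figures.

Relativistic Doppler: f_obs = f_src √((1−β)/(1+β))
= 451 × √(0.17200/1.8280) = 451 × 0.30674 = 138 THz

f_obs ≈ 138 THz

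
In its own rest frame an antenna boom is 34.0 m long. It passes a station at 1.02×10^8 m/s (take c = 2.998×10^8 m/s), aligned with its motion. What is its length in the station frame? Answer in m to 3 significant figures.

β = v/c = 1.02×10^8 / 2.998×10^8 = 0.34023
γ = 1/√(1 − 0.34023²) = 1.0634
Length contraction: L = L₀/γ = 34.0/1.0634 = 32.0 m

L ≈ 32.0 m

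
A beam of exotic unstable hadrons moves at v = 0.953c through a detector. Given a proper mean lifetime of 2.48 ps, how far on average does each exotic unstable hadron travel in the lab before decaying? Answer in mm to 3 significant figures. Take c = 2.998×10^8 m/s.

γ = 1/√(1 − 0.953²) = 3.3007
Dilated lifetime: Δt = γτ₀ = 3.3007 × 2.48 ps = 8.1856 ps
d = vΔt = 0.953c × 8.1856 ps = 2.8571×10^8 m/s × 8.1856×10^-12 s = 2.34 mm

d ≈ 2.34 mm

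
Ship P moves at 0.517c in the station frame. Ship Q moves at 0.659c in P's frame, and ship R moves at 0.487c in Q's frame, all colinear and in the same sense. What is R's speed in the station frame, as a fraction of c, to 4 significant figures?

u ≈ 0.9558c

Compose boost 2: (0.659 + 0.517)/(1 + 0.659×0.517) = 1.176/1.34070 = 0.877152
Compose boost 3: (0.487 + 0.877152)/(1 + 0.487×0.877152) = 1.36415/1.42717 = 0.9558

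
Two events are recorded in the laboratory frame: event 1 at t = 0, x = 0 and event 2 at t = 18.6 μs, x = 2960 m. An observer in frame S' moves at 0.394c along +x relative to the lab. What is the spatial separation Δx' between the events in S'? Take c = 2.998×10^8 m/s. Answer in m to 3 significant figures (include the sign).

Δx' ≈ 830 m

γ = 1/√(1 − 0.394²) = 1.0880
Δx' = γ(Δx − vΔt) = 1.0880 × (2960 m − 0.394×(2.998×10^8 m/s)×18.6×10^-6 s)
= 1.0880 × (762.95 m) = 830 m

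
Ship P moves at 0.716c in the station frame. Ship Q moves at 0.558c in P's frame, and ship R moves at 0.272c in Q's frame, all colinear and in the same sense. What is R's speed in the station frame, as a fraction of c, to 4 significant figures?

Compose boost 2: (0.558 + 0.716)/(1 + 0.558×0.716) = 1.274/1.39953 = 0.910307
Compose boost 3: (0.272 + 0.910307)/(1 + 0.272×0.910307) = 1.18231/1.24760 = 0.9477

u ≈ 0.9477c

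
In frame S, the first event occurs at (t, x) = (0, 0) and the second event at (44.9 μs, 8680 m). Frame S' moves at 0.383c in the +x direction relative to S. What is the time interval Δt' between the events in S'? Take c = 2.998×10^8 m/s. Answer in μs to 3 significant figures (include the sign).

γ = 1/√(1 − 0.383²) = 1.0825
Δt' = γ(Δt − vΔx/c²) = 1.0825 × (44.9 μs − 0.383×8680 m / (2.998×10^8 m/s))
= 1.0825 × (33.811 μs) = 36.6 μs

Δt' ≈ 36.6 μs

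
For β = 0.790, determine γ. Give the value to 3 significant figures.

γ ≈ 1.63

γ = 1/√(1 − β²) = 1/√(1 − 0.790²) = 1/√(0.37590) = 1.63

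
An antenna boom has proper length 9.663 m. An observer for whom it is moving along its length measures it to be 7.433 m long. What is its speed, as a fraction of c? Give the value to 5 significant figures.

γ = L₀/L = 9.663/7.433 = 1.300013
β = √(1 − 1/γ²) = 0.63898

β ≈ 0.63898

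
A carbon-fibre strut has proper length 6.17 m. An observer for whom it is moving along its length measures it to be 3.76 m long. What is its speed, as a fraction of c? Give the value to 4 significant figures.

γ = L₀/L = 6.17/3.76 = 1.64096
β = √(1 − 1/γ²) = 0.7929

β ≈ 0.7929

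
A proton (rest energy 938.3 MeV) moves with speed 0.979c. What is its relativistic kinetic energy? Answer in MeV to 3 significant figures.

γ = 1/√(1 − 0.979²) = 4.9053
K = (γ − 1)m₀c² = (4.9053 − 1) × 938.3 MeV = 3.9053 × 938.3 MeV = 3660 MeV

K ≈ 3660 MeV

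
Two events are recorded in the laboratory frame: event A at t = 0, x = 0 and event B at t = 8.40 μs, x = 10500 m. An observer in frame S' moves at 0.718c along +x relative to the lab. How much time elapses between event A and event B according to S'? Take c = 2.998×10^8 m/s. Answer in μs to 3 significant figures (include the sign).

Δt' ≈ -24.1 μs

γ = 1/√(1 − 0.718²) = 1.4367
Δt' = γ(Δt − vΔx/c²) = 1.4367 × (8.40 μs − 0.718×10500 m / (2.998×10^8 m/s))
= 1.4367 × (-16.747 μs) = -24.1 μs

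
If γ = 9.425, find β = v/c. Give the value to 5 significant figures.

β ≈ 0.99436

β = √(1 − 1/γ²) = √(1 − 1/9.425²) = √(0.9887426) = 0.99436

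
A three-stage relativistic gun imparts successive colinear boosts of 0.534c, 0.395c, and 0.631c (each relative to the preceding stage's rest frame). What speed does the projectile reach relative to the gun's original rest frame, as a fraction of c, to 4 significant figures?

u ≈ 0.9421c

Compose boost 2: (0.395 + 0.534)/(1 + 0.395×0.534) = 0.9290/1.21093 = 0.767179
Compose boost 3: (0.631 + 0.767179)/(1 + 0.631×0.767179) = 1.39818/1.48409 = 0.9421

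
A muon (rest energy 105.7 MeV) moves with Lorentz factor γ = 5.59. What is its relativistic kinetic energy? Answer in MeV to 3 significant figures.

K ≈ 485 MeV

γ = 5.59 (given)
K = (γ − 1)m₀c² = (5.59 − 1) × 105.7 MeV = 4.5900 × 105.7 MeV = 485 MeV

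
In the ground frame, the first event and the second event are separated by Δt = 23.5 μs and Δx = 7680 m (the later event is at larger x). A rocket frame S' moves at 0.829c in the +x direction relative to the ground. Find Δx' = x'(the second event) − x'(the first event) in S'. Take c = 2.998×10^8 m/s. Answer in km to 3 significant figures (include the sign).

γ = 1/√(1 − 0.829²) = 1.7881
Δx' = γ(Δx − vΔt) = 1.7881 × (7680 m − 0.829×(2.998×10^8 m/s)×23.5×10^-6 s)
= 1.7881 × (1839.4 m) = 3.29 km

Δx' ≈ 3.29 km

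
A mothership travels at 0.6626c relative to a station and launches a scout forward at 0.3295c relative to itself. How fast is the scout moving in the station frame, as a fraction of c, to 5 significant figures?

Compose boost 2: (0.3295 + 0.6626)/(1 + 0.3295×0.6626) = 0.99210/1.218327 = 0.81431

u ≈ 0.81431c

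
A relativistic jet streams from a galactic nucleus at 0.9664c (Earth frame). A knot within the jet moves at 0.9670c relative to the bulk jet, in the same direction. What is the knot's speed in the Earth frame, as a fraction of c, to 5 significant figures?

u ≈ 0.99943c

Relativistic velocity addition: u = (u' + v)/(1 + u'v/c²)
= (0.9670 + 0.9664)/(1 + 0.9670×0.9664) = 1.9334/1.934509 = 0.99943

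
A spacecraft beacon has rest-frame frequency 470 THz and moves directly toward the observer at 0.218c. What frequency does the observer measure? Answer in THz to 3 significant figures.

Relativistic Doppler: f_obs = f_src √((1+β)/(1−β))
= 470 × √(1.2180/0.78200) = 470 × 1.2480 = 587 THz

f_obs ≈ 587 THz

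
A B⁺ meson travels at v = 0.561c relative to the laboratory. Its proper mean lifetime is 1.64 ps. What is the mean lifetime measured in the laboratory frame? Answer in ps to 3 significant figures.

γ = 1/√(1 − 0.561²) = 1.2080
Time dilation: Δt = γτ₀ = 1.2080 × 1.64 ps = 1.98 ps

Δt ≈ 1.98 ps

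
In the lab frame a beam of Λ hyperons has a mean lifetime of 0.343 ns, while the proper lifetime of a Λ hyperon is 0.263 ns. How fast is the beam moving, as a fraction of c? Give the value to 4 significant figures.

β ≈ 0.6419

γ = Δt/τ₀ = 0.343/0.263 = 1.30418
β = √(1 − 1/γ²) = √(1 − 1/1.30418²) = 0.6419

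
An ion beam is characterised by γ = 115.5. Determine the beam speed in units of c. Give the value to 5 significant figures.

β ≈ 0.99996

β = √(1 − 1/γ²) = √(1 − 1/115.5²) = √(0.9999250) = 0.99996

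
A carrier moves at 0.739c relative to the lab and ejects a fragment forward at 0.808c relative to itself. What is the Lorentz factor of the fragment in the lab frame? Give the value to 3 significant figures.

γ ≈ 4.02

u_lab = (0.808 + 0.739)/(1 + 0.808×0.739) = 1.547/1.59711 = 0.968623
γ = 1/√(1 − 0.968623²) = 4.02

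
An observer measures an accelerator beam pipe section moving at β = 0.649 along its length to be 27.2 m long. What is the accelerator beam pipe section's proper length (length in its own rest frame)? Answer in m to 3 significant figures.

γ = 1/√(1 − 0.649²) = 1.3144
L₀ = γL = 1.3144 × 27.2 = 35.8 m

L₀ ≈ 35.8 m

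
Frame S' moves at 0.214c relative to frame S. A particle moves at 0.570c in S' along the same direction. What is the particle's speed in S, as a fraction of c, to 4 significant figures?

u ≈ 0.6988c

Relativistic velocity addition: u = (u' + v)/(1 + u'v/c²)
= (0.570 + 0.214)/(1 + 0.570×0.214) = 0.7840/1.12198 = 0.6988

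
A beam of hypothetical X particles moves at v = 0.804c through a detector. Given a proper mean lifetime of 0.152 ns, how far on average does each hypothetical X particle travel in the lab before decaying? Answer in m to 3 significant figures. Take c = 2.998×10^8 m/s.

γ = 1/√(1 − 0.804²) = 1.6817
Dilated lifetime: Δt = γτ₀ = 1.6817 × 0.152 ns = 0.25562 ns
d = vΔt = 0.804c × 0.25562 ns = 2.4104×10^8 m/s × 2.5562×10^-10 s = 0.0616 m

d ≈ 0.0616 m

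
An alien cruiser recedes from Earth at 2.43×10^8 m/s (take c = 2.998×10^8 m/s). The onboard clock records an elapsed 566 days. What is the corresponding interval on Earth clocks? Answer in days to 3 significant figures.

Δt ≈ 966 days

β = v/c = 2.43×10^8 / 2.998×10^8 = 0.81054
γ = 1/√(1 − 0.81054²) = 1.7074
Time dilation: Δt = γτ₀ = 1.7074 × 566 days = 966 days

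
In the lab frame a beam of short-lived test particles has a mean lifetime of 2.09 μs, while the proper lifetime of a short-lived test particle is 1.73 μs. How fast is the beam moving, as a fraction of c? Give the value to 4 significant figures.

β ≈ 0.5611

γ = Δt/τ₀ = 2.09/1.73 = 1.20809
β = √(1 − 1/γ²) = √(1 − 1/1.20809²) = 0.5611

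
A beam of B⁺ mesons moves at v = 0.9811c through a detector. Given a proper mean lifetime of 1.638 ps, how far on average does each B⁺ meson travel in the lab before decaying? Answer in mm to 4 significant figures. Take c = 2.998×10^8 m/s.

γ = 1/√(1 − 0.9811²) = 5.16792
Dilated lifetime: Δt = γτ₀ = 5.16792 × 1.638 ps = 8.46506 ps
d = vΔt = 0.9811c × 8.46506 ps = 2.94134×10^8 m/s × 8.46506×10^-12 s = 2.490 mm

d ≈ 2.490 mm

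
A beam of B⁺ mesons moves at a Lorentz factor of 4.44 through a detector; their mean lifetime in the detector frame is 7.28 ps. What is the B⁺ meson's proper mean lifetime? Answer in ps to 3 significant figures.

γ = 4.44 (given)
Proper time: τ₀ = Δt/γ = 7.28/4.44 = 1.64 ps

τ₀ ≈ 1.64 ps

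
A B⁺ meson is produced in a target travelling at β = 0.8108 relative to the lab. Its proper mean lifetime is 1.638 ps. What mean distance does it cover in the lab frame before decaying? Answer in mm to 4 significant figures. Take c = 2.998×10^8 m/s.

d ≈ 0.6802 mm

γ = 1/√(1 − 0.8108²) = 1.70846
Dilated lifetime: Δt = γτ₀ = 1.70846 × 1.638 ps = 2.79845 ps
d = vΔt = 0.8108c × 2.79845 ps = 2.43078×10^8 m/s × 2.79845×10^-12 s = 0.6802 mm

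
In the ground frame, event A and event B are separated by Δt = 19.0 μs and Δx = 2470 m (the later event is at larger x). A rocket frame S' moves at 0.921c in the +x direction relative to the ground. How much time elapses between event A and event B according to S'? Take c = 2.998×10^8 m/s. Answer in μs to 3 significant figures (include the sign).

Δt' ≈ 29.3 μs

γ = 1/√(1 − 0.921²) = 2.5670
Δt' = γ(Δt − vΔx/c²) = 2.5670 × (19.0 μs − 0.921×2470 m / (2.998×10^8 m/s))
= 2.5670 × (11.412 μs) = 29.3 μs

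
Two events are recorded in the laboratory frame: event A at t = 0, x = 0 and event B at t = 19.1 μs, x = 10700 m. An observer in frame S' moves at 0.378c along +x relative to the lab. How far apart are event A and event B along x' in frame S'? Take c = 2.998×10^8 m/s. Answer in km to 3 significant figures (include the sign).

γ = 1/√(1 − 0.378²) = 1.0801
Δx' = γ(Δx − vΔt) = 1.0801 × (10700 m − 0.378×(2.998×10^8 m/s)×19.1×10^-6 s)
= 1.0801 × (8535.5 m) = 9.22 km

Δx' ≈ 9.22 km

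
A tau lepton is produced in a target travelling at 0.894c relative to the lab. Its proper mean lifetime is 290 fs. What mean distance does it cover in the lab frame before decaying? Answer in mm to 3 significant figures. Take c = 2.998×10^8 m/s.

d ≈ 0.173 mm

γ = 1/√(1 − 0.894²) = 2.2318
Dilated lifetime: Δt = γτ₀ = 2.2318 × 290 fs = 647.22 fs
d = vΔt = 0.894c × 647.22 fs = 2.6802×10^8 m/s × 6.4722×10^-13 s = 0.173 mm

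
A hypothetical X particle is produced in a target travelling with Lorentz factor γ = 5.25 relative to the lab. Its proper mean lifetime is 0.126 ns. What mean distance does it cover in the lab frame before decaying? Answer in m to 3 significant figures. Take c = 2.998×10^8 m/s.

β = √(1 − 1/γ²) = √(1 − 1/5.25²) = 0.98169
Dilated lifetime: Δt = γτ₀ = 5.25 × 0.126 ns = 0.66150 ns
d = vΔt = 0.98169c × 0.66150 ns = 2.9431×10^8 m/s × 6.6150×10^-10 s = 0.195 m

d ≈ 0.195 m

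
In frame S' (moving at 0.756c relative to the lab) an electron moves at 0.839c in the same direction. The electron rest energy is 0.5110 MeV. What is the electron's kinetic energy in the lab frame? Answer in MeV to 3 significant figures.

u_lab = (0.839 + 0.756)/(1 + 0.839×0.756) = 0.975963
γ = 1/√(1 − 0.975963²) = 4.5885
K = (γ − 1)m₀c² = (4.5885 − 1) × 0.5110 = 3.5885 × 0.5110 = 1.83 MeV

K ≈ 1.83 MeV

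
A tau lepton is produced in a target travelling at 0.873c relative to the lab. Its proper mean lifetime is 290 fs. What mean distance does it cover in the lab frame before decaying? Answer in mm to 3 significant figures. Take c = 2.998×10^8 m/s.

γ = 1/√(1 − 0.873²) = 2.0504
Dilated lifetime: Δt = γτ₀ = 2.0504 × 290 fs = 594.60 fs
d = vΔt = 0.873c × 594.60 fs = 2.6173×10^8 m/s × 5.9460×10^-13 s = 0.156 mm

d ≈ 0.156 mm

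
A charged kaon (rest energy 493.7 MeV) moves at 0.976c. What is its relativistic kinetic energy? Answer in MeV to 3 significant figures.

K ≈ 1770 MeV

γ = 1/√(1 − 0.976²) = 4.5920
K = (γ − 1)m₀c² = (4.5920 − 1) × 493.7 MeV = 3.5920 × 493.7 MeV = 1770 MeV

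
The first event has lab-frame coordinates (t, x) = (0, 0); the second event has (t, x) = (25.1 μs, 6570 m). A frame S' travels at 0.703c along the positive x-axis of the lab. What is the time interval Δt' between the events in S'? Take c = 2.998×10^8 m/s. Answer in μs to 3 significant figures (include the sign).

Δt' ≈ 13.6 μs

γ = 1/√(1 − 0.703²) = 1.4061
Δt' = γ(Δt − vΔx/c²) = 1.4061 × (25.1 μs − 0.703×6570 m / (2.998×10^8 m/s))
= 1.4061 × (9.6940 μs) = 13.6 μs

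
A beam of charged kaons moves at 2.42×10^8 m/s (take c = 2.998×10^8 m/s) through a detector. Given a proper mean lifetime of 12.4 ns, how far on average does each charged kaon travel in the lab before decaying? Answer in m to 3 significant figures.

d ≈ 5.08 m

β = v/c = 2.42×10^8 / 2.998×10^8 = 0.80720
γ = 1/√(1 − 0.80720²) = 1.6941
Dilated lifetime: Δt = γτ₀ = 1.6941 × 12.4 ns = 21.007 ns
d = vΔt = 0.80720c × 21.007 ns = 2.4200×10^8 m/s × 2.1007×10^-8 s = 5.08 m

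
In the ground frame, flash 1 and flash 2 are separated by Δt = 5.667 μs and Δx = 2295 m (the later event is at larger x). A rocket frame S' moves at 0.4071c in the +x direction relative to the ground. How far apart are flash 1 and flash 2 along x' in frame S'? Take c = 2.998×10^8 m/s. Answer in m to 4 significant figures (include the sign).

Δx' ≈ 1755 m

γ = 1/√(1 − 0.4071²) = 1.09483
Δx' = γ(Δx − vΔt) = 1.09483 × (2295 m − 0.4071×(2.998×10^8 m/s)×5.667×10^-6 s)
= 1.09483 × (1603.35 m) = 1755 m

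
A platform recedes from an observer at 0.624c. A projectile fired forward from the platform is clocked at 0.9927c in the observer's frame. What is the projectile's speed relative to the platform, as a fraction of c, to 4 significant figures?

u' ≈ 0.9688c

Inverse velocity addition: u' = (u − v)/(1 − uv/c²)
= (0.9927 − 0.624)/(1 − 0.9927×0.624) = 0.3687/0.380555 = 0.9688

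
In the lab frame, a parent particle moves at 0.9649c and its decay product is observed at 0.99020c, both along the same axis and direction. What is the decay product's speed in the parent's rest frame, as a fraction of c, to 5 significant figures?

u' ≈ 0.56782c

Inverse velocity addition: u' = (u − v)/(1 − uv/c²)
= (0.99020 − 0.9649)/(1 − 0.99020×0.9649) = 0.025300/0.04455602 = 0.56782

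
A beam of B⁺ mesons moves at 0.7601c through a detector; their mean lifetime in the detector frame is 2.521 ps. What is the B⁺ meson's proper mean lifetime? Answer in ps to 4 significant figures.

τ₀ ≈ 1.638 ps

γ = 1/√(1 − 0.7601²) = 1.53892
Proper time: τ₀ = Δt/γ = 2.521/1.53892 = 1.638 ps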